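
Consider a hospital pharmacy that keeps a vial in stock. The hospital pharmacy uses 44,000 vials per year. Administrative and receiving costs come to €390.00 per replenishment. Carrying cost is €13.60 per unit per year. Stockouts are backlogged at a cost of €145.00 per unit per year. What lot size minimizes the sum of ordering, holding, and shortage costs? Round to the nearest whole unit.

Q* ≈ 1,661 vials

With planned backorders, Q* = √(2DS/H) · √((H+B)/B).
√(2DS/H) = √(2 × 44,000 × 390 / 13.6) = 1588.562.
√((H+B)/B) = √((13.6+145)/145) = 1.0458.
Q* ≈ 1661.391.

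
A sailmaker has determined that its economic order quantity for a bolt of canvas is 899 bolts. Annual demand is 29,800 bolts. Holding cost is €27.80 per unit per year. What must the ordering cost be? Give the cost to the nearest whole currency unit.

S ≈ €377

Squaring Q* = √(2DS/H) gives Q*² = 2DS/H.
From Q* = √(2DS/H): S = Q*²H / (2D) = 899² × 27.8 / (2 × 29,800) = 376.9797.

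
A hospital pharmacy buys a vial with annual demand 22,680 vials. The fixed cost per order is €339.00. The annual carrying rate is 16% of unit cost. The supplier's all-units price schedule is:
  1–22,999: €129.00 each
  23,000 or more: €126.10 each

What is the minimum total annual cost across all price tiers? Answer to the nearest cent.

TC* ≈ €2,943,535.22

Holding cost per unit per year at price C is H = 0.16·C.
Evaluate total cost at each tier's feasible EOQ or, if the EOQ is below the tier, at the tier's minimum quantity.
EOQ at €129.00 = 863.1 (feasible in tier 1): TC = 22,680×€129.00 + (22,680/863.1)×339 + (863.1/2)×0.16×€129.00 = €2,943,535.22.
EOQ at €126.10 = 873.0 < 23000, so use break Q=23000: TC = 22,680×€126.10 + (22,680/23000.0)×339 + (23000.0/2)×0.16×€126.10 = €3,092,306.28.
Lowest total cost among the candidates is at Q = 863.1.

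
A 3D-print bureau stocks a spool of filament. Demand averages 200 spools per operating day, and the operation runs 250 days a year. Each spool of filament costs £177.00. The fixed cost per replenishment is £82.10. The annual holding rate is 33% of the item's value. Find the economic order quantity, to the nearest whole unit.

Annual demand D = 200 × 250 = 50,000.
Holding cost H = 0.33 × £177.00 = £58.4100 per unit per year.
EOQ = √(2DS / H) = √(2 × 50,000 × 82.1 / 58.41).
= √(8,210,000 / 58.41) = √140,558.1236 ≈ 374.911.

Q* ≈ 375 spools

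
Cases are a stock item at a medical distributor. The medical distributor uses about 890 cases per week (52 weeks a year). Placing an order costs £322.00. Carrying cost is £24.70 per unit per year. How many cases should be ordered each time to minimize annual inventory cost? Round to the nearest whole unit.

Q* ≈ 1,098 cases

Annual demand D = 890 × 52 = 46,280.
EOQ = √(2DS / H) = √(2 × 46,280 × 322 / 24.7).
= √(29,804,320 / 24.7) = √1,206,652.6316 ≈ 1098.477.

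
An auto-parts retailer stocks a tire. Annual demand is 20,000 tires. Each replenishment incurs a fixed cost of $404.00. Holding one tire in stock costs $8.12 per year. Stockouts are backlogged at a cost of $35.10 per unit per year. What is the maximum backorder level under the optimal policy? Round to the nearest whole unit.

With planned backorders, Q* = √(2DS/H) · √((H+B)/B).
√(2DS/H) = √(2 × 20,000 × 404 / 8.12) = 1410.726.
√((H+B)/B) = √((8.12+35.1)/35.1) = 1.1097.
Q* ≈ 1565.422.
S* = Q* · H/(H+B) = 1565.422 × 8.12/43.22 ≈ 294.105.

S* ≈ 294 tires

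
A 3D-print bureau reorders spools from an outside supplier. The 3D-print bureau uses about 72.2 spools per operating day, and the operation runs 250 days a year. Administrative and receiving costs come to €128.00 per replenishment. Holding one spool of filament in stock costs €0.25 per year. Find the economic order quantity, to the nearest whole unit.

Q* ≈ 4,299 spools

Annual demand D = 72.2 × 250 = 18,050.
EOQ = √(2DS / H) = √(2 × 18,050 × 128 / 0.25).
= √(4,620,800 / 0.25) = √18,483,200 ≈ 4299.209.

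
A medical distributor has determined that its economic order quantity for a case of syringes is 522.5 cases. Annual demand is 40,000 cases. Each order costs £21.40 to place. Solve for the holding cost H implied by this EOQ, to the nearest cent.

H ≈ £6.27

Invert the EOQ relation Q*² = 2DS/H.
From Q* = √(2DS/H): H = 2DS / Q*² = 2 × 40,000 × 21.4 / 522.5² = 6.2709.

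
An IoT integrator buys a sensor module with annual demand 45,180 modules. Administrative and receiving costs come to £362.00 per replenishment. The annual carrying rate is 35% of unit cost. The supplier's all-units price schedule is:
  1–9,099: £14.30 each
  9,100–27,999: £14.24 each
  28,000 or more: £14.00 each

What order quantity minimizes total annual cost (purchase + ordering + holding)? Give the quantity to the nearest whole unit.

Q* ≈ 2,556 modules

Holding cost per unit per year at price C is H = 0.35·C.
Evaluate total cost at each tier's feasible EOQ or, if the EOQ is below the tier, at the tier's minimum quantity.
EOQ at £14.30 = 2556.5 (feasible in tier 1): TC = 45,180×£14.30 + (45,180/2556.5)×362 + (2556.5/2)×0.35×£14.30 = £658,869.12.
EOQ at £14.24 = 2561.8 < 9100, so use break Q=9100: TC = 45,180×£14.24 + (45,180/9100.0)×362 + (9100.0/2)×0.35×£14.24 = £667,837.67.
EOQ at £14.00 = 2583.7 < 28000, so use break Q=28000: TC = 45,180×£14.00 + (45,180/28000.0)×362 + (28000.0/2)×0.35×£14.00 = £701,704.11.
Lowest total cost is £658,869.12 at Q = 2556.5.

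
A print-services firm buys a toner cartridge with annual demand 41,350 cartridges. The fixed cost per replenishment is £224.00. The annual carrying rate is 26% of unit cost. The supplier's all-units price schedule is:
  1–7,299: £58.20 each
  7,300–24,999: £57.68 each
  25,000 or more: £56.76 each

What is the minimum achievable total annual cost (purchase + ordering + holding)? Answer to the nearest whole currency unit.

Holding cost per unit per year at price C is H = 0.26·C.
For each price level, check whether its EOQ is feasible; otherwise the best quantity at that price is the breakpoint.
EOQ at £58.20 = 1106.4 (feasible in tier 1): TC = 41,350×£58.20 + (41,350/1106.4)×224 + (1106.4/2)×0.26×£58.20 = £2,423,312.68.
EOQ at £57.68 = 1111.4 < 7300, so use break Q=7300: TC = 41,350×£57.68 + (41,350/7300.0)×224 + (7300.0/2)×0.26×£57.68 = £2,441,075.14.
EOQ at £56.76 = 1120.4 < 25000, so use break Q=25000: TC = 41,350×£56.76 + (41,350/25000.0)×224 + (25000.0/2)×0.26×£56.76 = £2,531,866.50.
Lowest total cost among the candidates is at Q = 1106.4.

TC* ≈ £2,423,313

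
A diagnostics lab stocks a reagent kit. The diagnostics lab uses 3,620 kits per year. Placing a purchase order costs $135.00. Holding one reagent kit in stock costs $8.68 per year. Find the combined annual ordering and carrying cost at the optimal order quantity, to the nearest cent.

EOQ = √(2DS/H) = √(2 × 3,620 × 135 / 8.68) ≈ 335.56.
At the optimum the two cost components are equal, so total cost = 2·(Q*/2)H = Q*·H.
Minimum total = √(2DSH) = √(2 × 3,620 × 135 × 8.68) ≈ 2912.702.

TC* ≈ $2,912.70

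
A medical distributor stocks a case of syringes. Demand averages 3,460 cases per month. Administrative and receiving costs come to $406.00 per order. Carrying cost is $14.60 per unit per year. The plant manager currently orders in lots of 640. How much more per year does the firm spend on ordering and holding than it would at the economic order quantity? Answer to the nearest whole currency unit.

Extra cost ≈ $8,825 per year

Annual demand D = 3,460 × 12 = 41,520.
EOQ = √(2DS/H) = √(2 × 41,520 × 406 / 14.6) ≈ 1519.60.
Cost at Q* = (D/Q*)S + (Q*/2)H = √(2DSH) ≈ $22,186.21.
Cost at Q = 640: (41,520/640)×406 + (640/2)×14.6 = $26,339.25 + $4,672.00 = $31,011.25.
Excess = $31,011.25 − $22,186.21 = $8,825.04.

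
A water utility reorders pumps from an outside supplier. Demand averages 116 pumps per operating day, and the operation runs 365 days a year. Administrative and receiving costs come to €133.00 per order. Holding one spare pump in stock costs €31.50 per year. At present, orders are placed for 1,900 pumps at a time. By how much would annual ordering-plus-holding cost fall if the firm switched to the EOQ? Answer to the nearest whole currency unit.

Annual demand D = 116 × 365 = 42,340.
EOQ = √(2DS/H) = √(2 × 42,340 × 133 / 31.5) ≈ 597.94.
Cost at Q* = (D/Q*)S + (Q*/2)H = √(2DSH) ≈ €18,835.26.
Cost at Q = 1,900: (42,340/1,900)×133 + (1,900/2)×31.5 = €2,963.80 + €29,925.00 = €32,888.80.
Excess = €32,888.80 − €18,835.26 = €14,053.54.

Extra cost ≈ €14,054 per year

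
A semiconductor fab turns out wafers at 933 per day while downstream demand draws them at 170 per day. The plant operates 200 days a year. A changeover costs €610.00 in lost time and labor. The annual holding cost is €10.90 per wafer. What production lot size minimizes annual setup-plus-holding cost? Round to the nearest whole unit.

Q* ≈ 2,157 wafers

Annual demand D = 170 × 200 = 34,000.
Production build-up factor (1 − d/p) = 1 − 170/933 = 0.8178.
Q* = √(2DS / (H(1 − d/p))) = √(2 × 34,000 × 610 / (10.9 × 0.8178)).
= √(41,480,000 / 8.9139) ≈ 2157.172.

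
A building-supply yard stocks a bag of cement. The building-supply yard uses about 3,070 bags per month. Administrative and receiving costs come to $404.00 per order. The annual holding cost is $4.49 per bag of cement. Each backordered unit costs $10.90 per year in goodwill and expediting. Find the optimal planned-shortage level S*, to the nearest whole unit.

S* ≈ 893 bags

Annual demand D = 3,070 × 12 = 36,840.
With planned backorders, Q* = √(2DS/H) · √((H+B)/B).
√(2DS/H) = √(2 × 36,840 × 404 / 4.49) = 2574.793.
√((H+B)/B) = √((4.49+10.9)/10.9) = 1.1882.
Q* ≈ 3059.485.
S* = Q* · H/(H+B) = 3059.485 × 4.49/15.39 ≈ 892.598.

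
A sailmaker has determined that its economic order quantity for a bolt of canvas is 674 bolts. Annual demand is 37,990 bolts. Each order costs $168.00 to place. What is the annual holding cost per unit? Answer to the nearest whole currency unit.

Squaring Q* = √(2DS/H) gives Q*² = 2DS/H.
From Q* = √(2DS/H): H = 2DS / Q*² = 2 × 37,990 × 168 / 674² = 28.0989.

H ≈ $28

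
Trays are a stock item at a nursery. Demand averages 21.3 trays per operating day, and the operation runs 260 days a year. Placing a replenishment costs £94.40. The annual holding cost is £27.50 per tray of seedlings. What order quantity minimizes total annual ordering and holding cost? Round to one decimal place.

Annual demand D = 21.3 × 260 = 5,538.
EOQ = √(2DS / H) = √(2 × 5,538 × 94.4 / 27.5).
= √(1,045,574.4 / 27.5) = √38,020.8873 ≈ 194.989.

Q* ≈ 195.0 trays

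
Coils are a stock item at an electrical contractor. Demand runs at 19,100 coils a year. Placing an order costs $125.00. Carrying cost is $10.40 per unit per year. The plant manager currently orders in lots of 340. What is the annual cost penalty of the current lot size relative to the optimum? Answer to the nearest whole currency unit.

Extra cost ≈ $1,743 per year

EOQ = √(2DS/H) = √(2 × 19,100 × 125 / 10.4) ≈ 677.59.
Cost at Q* = (D/Q*)S + (Q*/2)H = √(2DSH) ≈ $7,046.99.
Cost at Q = 340: (19,100/340)×125 + (340/2)×10.4 = $7,022.06 + $1,768.00 = $8,790.06.
Excess = $8,790.06 − $7,046.99 = $1,743.07.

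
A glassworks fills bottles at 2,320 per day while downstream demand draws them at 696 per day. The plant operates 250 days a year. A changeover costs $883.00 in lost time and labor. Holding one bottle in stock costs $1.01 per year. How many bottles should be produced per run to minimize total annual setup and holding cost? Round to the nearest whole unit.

Annual demand D = 696 × 250 = 174,000.
Production build-up factor (1 − d/p) = 1 − 696/2,320 = 0.7000.
Q* = √(2DS / (H(1 − d/p))) = √(2 × 174,000 × 883 / (1.01 × 0.7000)).
= √(307,284,000 / 0.707) ≈ 20847.802.

Q* ≈ 20,848 bottles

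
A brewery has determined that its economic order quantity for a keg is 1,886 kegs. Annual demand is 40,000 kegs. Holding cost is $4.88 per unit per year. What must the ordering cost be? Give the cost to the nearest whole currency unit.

S ≈ $217

The basic EOQ model gives Q* = √(2DS/H); rearrange for the unknown.
From Q* = √(2DS/H): S = Q*²H / (2D) = 1,886² × 4.88 / (2 × 40,000) = 216.9768.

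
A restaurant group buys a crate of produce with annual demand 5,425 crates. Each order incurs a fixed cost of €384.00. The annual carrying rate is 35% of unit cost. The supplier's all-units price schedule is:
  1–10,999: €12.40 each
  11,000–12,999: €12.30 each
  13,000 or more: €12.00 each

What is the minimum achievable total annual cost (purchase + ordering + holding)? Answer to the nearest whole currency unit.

Holding cost per unit per year at price C is H = 0.35·C.
Evaluate total cost at each tier's feasible EOQ or, if the EOQ is below the tier, at the tier's minimum quantity.
EOQ at €12.40 = 979.8 (feasible in tier 1): TC = 5,425×€12.40 + (5,425/979.8)×384 + (979.8/2)×0.35×€12.40 = €71,522.31.
EOQ at €12.30 = 983.8 < 11000, so use break Q=11000: TC = 5,425×€12.30 + (5,425/11000.0)×384 + (11000.0/2)×0.35×€12.30 = €90,594.38.
EOQ at €12.00 = 996.0 < 13000, so use break Q=13000: TC = 5,425×€12.00 + (5,425/13000.0)×384 + (13000.0/2)×0.35×€12.00 = €92,560.25.
Lowest total cost among the candidates is at Q = 979.8.

TC* ≈ €71,522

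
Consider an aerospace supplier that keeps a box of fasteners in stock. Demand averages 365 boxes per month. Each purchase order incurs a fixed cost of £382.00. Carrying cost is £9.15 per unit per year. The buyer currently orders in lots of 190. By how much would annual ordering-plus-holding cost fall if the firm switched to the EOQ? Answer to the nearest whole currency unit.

Annual demand D = 365 × 12 = 4,380.
EOQ = √(2DS/H) = √(2 × 4,380 × 382 / 9.15) ≈ 604.75.
Cost at Q* = (D/Q*)S + (Q*/2)H = √(2DSH) ≈ £5,533.43.
Cost at Q = 190: (4,380/190)×382 + (190/2)×9.15 = £8,806.11 + £869.25 = £9,675.36.
Excess = £9,675.36 − £5,533.43 = £4,141.93.

Extra cost ≈ £4,142 per year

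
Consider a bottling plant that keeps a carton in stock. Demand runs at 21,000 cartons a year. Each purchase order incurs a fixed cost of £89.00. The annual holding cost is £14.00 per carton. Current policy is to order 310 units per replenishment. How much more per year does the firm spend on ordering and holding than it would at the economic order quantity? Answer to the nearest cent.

Extra cost ≈ £964.95 per year

EOQ = √(2DS/H) = √(2 × 21,000 × 89 / 14) ≈ 516.72.
Cost at Q* = (D/Q*)S + (Q*/2)H = √(2DSH) ≈ £7,234.09.
Cost at Q = 310: (21,000/310)×89 + (310/2)×14 = £6,029.03 + £2,170.00 = £8,199.03.
Excess = £8,199.03 − £7,234.09 = £964.95.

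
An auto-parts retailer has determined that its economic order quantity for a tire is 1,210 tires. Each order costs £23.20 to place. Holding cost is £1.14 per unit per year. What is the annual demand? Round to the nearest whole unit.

D ≈ 35,971 tires per year

Squaring Q* = √(2DS/H) gives Q*² = 2DS/H.
From Q* = √(2DS/H): D = Q*²H / (2S) = 1,210² × 1.14 / (2 × 23.2) = 35971.422.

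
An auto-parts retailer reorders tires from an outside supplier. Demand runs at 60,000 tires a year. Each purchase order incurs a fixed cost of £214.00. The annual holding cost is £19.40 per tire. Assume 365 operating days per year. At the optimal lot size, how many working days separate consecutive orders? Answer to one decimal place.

The optimal lot size = √(2DS/H) = √(2 × 60,000 × 214 / 19.4) ≈ 1150.53.
Cycle time = Q*/D × 365 = 1150.53 / 60,000 × 365 ≈ 6.999 days.

T ≈ 7.0 days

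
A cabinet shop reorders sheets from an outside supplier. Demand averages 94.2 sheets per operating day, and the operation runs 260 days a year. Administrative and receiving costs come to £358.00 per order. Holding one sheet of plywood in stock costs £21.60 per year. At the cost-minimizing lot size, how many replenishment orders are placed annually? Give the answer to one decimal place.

N ≈ 27.2 orders per year

Annual demand D = 94.2 × 260 = 24,492.
EOQ = √(2DS/H) = √(2 × 24,492 × 358 / 21.6) ≈ 901.04.
Orders per year = D / Q* = 24,492 / 901.04 ≈ 27.182.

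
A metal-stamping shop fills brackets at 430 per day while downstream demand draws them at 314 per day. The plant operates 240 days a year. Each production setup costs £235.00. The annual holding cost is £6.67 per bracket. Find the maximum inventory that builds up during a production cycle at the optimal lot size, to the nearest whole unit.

Annual demand D = 314 × 240 = 75,360.
Production build-up factor (1 − d/p) = 1 − 314/430 = 0.2698.
Q* = √(2DS / (H(1 − d/p))) = √(2 × 75,360 × 235 / (6.67 × 0.2698)).
= √(35,419,200 / 1.7993) ≈ 4436.717.
Maximum inventory = Q*(1 − d/p) = 4436.717 × 0.2698 ≈ 1196.882.

I_max ≈ 1,197 brackets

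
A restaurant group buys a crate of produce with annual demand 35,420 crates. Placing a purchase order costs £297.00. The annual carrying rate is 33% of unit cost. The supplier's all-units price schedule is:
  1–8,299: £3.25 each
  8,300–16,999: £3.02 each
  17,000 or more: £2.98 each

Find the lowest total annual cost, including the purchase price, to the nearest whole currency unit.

TC* ≈ £112,372

Holding cost per unit per year at price C is H = 0.33·C.
Evaluate total cost at each tier's feasible EOQ or, if the EOQ is below the tier, at the tier's minimum quantity.
EOQ at £3.25 = 4429.1 (feasible in tier 1): TC = 35,420×£3.25 + (35,420/4429.1)×297 + (4429.1/2)×0.33×£3.25 = £119,865.25.
EOQ at £3.02 = 4594.7 < 8300, so use break Q=8300: TC = 35,420×£3.02 + (35,420/8300.0)×297 + (8300.0/2)×0.33×£3.02 = £112,371.73.
EOQ at £2.98 = 4625.4 < 17000, so use break Q=17000: TC = 35,420×£2.98 + (35,420/17000.0)×297 + (17000.0/2)×0.33×£2.98 = £114,529.31.
Lowest total cost among the candidates is at Q = 8300.0.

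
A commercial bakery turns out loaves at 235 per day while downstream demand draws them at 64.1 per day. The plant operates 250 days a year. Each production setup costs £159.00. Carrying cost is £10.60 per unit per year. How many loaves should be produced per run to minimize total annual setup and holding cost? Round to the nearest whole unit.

Q* ≈ 813 loaves

Annual demand D = 64.1 × 250 = 16,025.
Production build-up factor (1 − d/p) = 1 − 64.1/235 = 0.7272.
Q* = √(2DS / (H(1 − d/p))) = √(2 × 16,025 × 159 / (10.6 × 0.7272)).
= √(5,095,950 / 7.7087) ≈ 813.060.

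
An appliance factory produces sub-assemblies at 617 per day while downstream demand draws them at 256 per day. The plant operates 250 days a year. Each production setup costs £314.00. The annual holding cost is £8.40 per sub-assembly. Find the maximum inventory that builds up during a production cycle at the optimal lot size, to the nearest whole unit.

Annual demand D = 256 × 250 = 64,000.
Production build-up factor (1 − d/p) = 1 − 256/617 = 0.5851.
Q* = √(2DS / (H(1 − d/p))) = √(2 × 64,000 × 314 / (8.4 × 0.5851)).
= √(40,192,000 / 4.9147) ≈ 2859.691.
Maximum inventory = Q*(1 − d/p) = 2859.691 × 0.5851 ≈ 1673.174.

I_max ≈ 1,673 sub-assemblies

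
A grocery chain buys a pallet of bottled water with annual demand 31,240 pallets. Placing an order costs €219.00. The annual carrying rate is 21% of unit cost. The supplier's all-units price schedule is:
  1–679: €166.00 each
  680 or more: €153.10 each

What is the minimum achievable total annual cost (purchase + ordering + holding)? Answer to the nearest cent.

Holding cost per unit per year at price C is H = 0.21·C.
Candidates are each tier's EOQ (if it falls in that tier) and each price-break quantity.
EOQ at €166.00 = 626.5 (feasible in tier 1): TC = 31,240×€166.00 + (31,240/626.5)×219 + (626.5/2)×0.21×€166.00 = €5,207,680.18.
EOQ at €153.10 = 652.4 < 680, so use break Q=680: TC = 31,240×€153.10 + (31,240/680.0)×219 + (680.0/2)×0.21×€153.10 = €4,803,836.46.
Lowest total cost among the candidates is at Q = 680.0.

TC* ≈ €4,803,836.46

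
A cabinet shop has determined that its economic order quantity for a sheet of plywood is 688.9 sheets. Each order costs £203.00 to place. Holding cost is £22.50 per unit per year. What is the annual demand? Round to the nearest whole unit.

Invert the EOQ relation Q*² = 2DS/H.
From Q* = √(2DS/H): D = Q*²H / (2S) = 688.9² × 22.5 / (2 × 203) = 26300.794.

D ≈ 26,301 sheets per year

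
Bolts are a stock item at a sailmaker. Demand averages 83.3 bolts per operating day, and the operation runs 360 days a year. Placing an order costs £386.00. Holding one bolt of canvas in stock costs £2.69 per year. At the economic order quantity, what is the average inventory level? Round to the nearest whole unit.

Average inventory ≈ 1,467 bolts

Annual demand D = 83.3 × 360 = 29,988.
Q* = √(2DS/H) = √(2 × 29,988 × 386 / 2.69) ≈ 2933.64.
Average inventory = Q*/2 ≈ 2933.64 / 2 = 1466.818.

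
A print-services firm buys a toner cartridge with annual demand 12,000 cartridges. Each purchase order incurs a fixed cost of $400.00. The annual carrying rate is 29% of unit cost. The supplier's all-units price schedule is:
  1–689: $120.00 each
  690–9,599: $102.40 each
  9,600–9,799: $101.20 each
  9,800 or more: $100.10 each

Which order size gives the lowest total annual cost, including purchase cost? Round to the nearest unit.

Holding cost per unit per year at price C is H = 0.29·C.
For each price level, check whether its EOQ is feasible; otherwise the best quantity at that price is the breakpoint.
EOQ at $120.00 = 525.2 (feasible in tier 1): TC = 12,000×$120.00 + (12,000/525.2)×400 + (525.2/2)×0.29×$120.00 = $1,458,277.86.
EOQ at $102.40 = 568.6 < 690, so use break Q=690: TC = 12,000×$102.40 + (12,000/690.0)×400 + (690.0/2)×0.29×$102.40 = $1,246,001.64.
EOQ at $101.20 = 571.9 < 9600, so use break Q=9600: TC = 12,000×$101.20 + (12,000/9600.0)×400 + (9600.0/2)×0.29×$101.20 = $1,355,770.40.
EOQ at $100.10 = 575.1 < 9800, so use break Q=9800: TC = 12,000×$100.10 + (12,000/9800.0)×400 + (9800.0/2)×0.29×$100.10 = $1,343,931.90.
Lowest total cost is $1,246,001.64 at Q = 690.0.

Q* ≈ 690 cartridges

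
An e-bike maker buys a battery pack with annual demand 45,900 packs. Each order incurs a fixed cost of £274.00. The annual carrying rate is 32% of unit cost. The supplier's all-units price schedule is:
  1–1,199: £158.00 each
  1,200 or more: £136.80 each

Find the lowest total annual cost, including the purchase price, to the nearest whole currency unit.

Holding cost per unit per year at price C is H = 0.32·C.
Evaluate total cost at each tier's feasible EOQ or, if the EOQ is below the tier, at the tier's minimum quantity.
EOQ at £158.00 = 705.3 (feasible in tier 1): TC = 45,900×£158.00 + (45,900/705.3)×274 + (705.3/2)×0.32×£158.00 = £7,287,861.55.
EOQ at £136.80 = 758.0 < 1200, so use break Q=1200: TC = 45,900×£136.80 + (45,900/1200.0)×274 + (1200.0/2)×0.32×£136.80 = £6,315,866.10.
Lowest total cost among the candidates is at Q = 1200.0.

TC* ≈ £6,315,866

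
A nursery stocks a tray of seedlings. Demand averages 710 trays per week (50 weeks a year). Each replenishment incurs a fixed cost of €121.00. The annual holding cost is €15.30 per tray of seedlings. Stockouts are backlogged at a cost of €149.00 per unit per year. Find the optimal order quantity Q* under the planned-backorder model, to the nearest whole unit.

Annual demand D = 710 × 50 = 35,500.
With planned backorders, Q* = √(2DS/H) · √((H+B)/B).
√(2DS/H) = √(2 × 35,500 × 121 / 15.3) = 749.335.
√((H+B)/B) = √((15.3+149)/149) = 1.0501.
Q* ≈ 786.868.

Q* ≈ 787 trays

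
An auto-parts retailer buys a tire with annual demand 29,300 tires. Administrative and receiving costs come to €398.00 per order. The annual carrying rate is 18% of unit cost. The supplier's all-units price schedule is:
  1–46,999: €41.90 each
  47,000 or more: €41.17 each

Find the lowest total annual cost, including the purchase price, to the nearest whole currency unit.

TC* ≈ €1,240,933

Holding cost per unit per year at price C is H = 0.18·C.
Evaluate total cost at each tier's feasible EOQ or, if the EOQ is below the tier, at the tier's minimum quantity.
EOQ at €41.90 = 1758.5 (feasible in tier 1): TC = 29,300×€41.90 + (29,300/1758.5)×398 + (1758.5/2)×0.18×€41.90 = €1,240,932.75.
EOQ at €41.17 = 1774.0 < 47000, so use break Q=47000: TC = 29,300×€41.17 + (29,300/47000.0)×398 + (47000.0/2)×0.18×€41.17 = €1,380,678.21.
Lowest total cost among the candidates is at Q = 1758.5.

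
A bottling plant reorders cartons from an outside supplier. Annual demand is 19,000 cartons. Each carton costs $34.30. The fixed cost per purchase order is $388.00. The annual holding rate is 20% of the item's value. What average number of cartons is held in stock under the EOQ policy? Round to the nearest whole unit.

Average inventory ≈ 733 cartons

Holding cost H = 0.20 × $34.30 = $6.8600 per unit per year.
EOQ = √(2DS/H) = √(2 × 19,000 × 388 / 6.86) ≈ 1466.04.
Average inventory = Q*/2 ≈ 1466.04 / 2 = 733.020.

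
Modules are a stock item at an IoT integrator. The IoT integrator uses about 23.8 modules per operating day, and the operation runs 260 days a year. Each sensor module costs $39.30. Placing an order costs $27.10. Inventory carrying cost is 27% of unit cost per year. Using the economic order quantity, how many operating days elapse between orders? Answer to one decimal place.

Annual demand D = 23.8 × 260 = 6,188.
Holding cost H = 0.27 × $39.30 = $10.6110 per unit per year.
EOQ = √(2DS/H) = √(2 × 6,188 × 27.1 / 10.611) ≈ 177.79.
Cycle time = Q*/D × 260 = 177.79 / 6,188 × 260 ≈ 7.470 days.

T ≈ 7.5 days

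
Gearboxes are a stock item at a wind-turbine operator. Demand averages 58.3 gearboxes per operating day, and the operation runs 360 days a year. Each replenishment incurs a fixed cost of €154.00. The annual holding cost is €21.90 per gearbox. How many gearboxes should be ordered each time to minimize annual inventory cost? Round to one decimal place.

Annual demand D = 58.3 × 360 = 20,988.
EOQ = √(2DS / H) = √(2 × 20,988 × 154 / 21.9).
= √(6,464,304 / 21.9) = √295,173.6986 ≈ 543.299.

Q* ≈ 543.3 gearboxes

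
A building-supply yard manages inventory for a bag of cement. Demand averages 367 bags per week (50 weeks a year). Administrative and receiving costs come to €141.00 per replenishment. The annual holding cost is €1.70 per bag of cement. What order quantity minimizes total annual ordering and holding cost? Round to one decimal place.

Annual demand D = 367 × 50 = 18,350.
EOQ = √(2DS / H) = √(2 × 18,350 × 141 / 1.7).
= √(5,174,700 / 1.7) = √3,043,941.1765 ≈ 1744.689.

Q* ≈ 1,744.7 bags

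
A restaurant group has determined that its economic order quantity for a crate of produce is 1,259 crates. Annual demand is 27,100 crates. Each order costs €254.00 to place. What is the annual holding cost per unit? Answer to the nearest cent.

H ≈ €8.69

Invert the EOQ relation Q*² = 2DS/H.
From Q* = √(2DS/H): H = 2DS / Q*² = 2 × 27,100 × 254 / 1,259² = 8.6852.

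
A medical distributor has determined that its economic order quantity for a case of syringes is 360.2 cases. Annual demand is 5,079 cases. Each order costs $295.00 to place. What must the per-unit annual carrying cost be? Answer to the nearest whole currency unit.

The basic EOQ model gives Q* = √(2DS/H); rearrange for the unknown.
From Q* = √(2DS/H): H = 2DS / Q*² = 2 × 5,079 × 295 / 360.2² = 23.0963.

H ≈ $23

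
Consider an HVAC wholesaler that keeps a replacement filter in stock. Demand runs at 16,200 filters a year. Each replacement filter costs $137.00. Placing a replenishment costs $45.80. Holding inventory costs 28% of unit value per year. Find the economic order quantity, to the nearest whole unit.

Q* ≈ 197 filters

Holding cost H = 0.28 × $137.00 = $38.3600 per unit per year.
EOQ = √(2DS / H) = √(2 × 16,200 × 45.8 / 38.36).
= √(1,483,920 / 38.36) = √38,684.0459 ≈ 196.683.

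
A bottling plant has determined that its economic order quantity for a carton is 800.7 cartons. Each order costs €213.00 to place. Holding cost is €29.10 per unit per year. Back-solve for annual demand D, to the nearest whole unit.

D ≈ 43,795 cartons per year

Squaring Q* = √(2DS/H) gives Q*² = 2DS/H.
From Q* = √(2DS/H): D = Q*²H / (2S) = 800.7² × 29.1 / (2 × 213) = 43794.850.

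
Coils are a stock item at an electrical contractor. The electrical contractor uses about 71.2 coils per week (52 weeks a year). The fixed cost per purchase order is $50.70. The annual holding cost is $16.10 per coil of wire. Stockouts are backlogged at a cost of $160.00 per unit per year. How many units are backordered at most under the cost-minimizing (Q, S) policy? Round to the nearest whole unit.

Annual demand D = 71.2 × 52 = 3,702.4.
With planned backorders, Q* = √(2DS/H) · √((H+B)/B).
√(2DS/H) = √(2 × 3,702.4 × 50.7 / 16.1) = 152.703.
√((H+B)/B) = √((16.1+160)/160) = 1.0491.
Q* ≈ 160.202.
S* = Q* · H/(H+B) = 160.202 × 16.1/176.1 ≈ 14.647.

S* ≈ 15 coils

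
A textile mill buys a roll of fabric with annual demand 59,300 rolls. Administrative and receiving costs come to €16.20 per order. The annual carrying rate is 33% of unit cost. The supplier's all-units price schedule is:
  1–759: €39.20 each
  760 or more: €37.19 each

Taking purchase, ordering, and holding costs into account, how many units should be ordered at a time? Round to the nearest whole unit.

Holding cost per unit per year at price C is H = 0.33·C.
Evaluate total cost at each tier's feasible EOQ or, if the EOQ is below the tier, at the tier's minimum quantity.
EOQ at €39.20 = 385.4 (feasible in tier 1): TC = 59,300×€39.20 + (59,300/385.4)×16.2 + (385.4/2)×0.33×€39.20 = €2,329,545.40.
EOQ at €37.19 = 395.7 < 760, so use break Q=760: TC = 59,300×€37.19 + (59,300/760.0)×16.2 + (760.0/2)×0.33×€37.19 = €2,211,294.65.
Lowest total cost is €2,211,294.65 at Q = 760.0.

Q* ≈ 760 rolls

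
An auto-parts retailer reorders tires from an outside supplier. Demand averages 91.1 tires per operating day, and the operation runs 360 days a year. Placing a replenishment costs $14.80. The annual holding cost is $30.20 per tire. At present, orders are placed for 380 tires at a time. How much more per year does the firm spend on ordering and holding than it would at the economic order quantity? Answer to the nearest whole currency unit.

Extra cost ≈ $1,601 per year

Annual demand D = 91.1 × 360 = 32,796.
EOQ = √(2DS/H) = √(2 × 32,796 × 14.8 / 30.2) ≈ 179.29.
Cost at Q* = (D/Q*)S + (Q*/2)H = √(2DSH) ≈ $5,414.52.
Cost at Q = 380: (32,796/380)×14.8 + (380/2)×30.2 = $1,277.32 + $5,738.00 = $7,015.32.
Excess = $7,015.32 − $5,414.52 = $1,600.80.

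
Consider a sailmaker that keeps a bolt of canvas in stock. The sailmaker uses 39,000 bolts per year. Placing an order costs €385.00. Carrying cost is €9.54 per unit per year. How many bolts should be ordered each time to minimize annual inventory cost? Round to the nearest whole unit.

EOQ = √(2DS / H) = √(2 × 39,000 × 385 / 9.54).
= √(30,030,000 / 9.54) = √3,147,798.7421 ≈ 1774.204.

Q* ≈ 1,774 bolts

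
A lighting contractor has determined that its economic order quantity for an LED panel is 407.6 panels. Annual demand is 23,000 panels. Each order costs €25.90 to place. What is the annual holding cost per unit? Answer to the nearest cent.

H ≈ €7.17

The basic EOQ model gives Q* = √(2DS/H); rearrange for the unknown.
From Q* = √(2DS/H): H = 2DS / Q*² = 2 × 23,000 × 25.9 / 407.6² = 7.1712.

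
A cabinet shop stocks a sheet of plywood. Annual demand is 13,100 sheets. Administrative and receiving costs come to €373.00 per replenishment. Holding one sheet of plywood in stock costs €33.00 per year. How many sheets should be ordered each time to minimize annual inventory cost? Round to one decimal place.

Q* ≈ 544.2 sheets

EOQ = √(2DS / H) = √(2 × 13,100 × 373 / 33).
= √(9,772,600 / 33) = √296,139.3939 ≈ 544.187.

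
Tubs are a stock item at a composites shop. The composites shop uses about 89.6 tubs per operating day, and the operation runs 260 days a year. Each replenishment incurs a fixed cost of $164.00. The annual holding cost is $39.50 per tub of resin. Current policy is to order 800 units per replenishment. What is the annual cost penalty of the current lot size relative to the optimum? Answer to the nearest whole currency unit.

Extra cost ≈ $3,203 per year

Annual demand D = 89.6 × 260 = 23,296.
EOQ = √(2DS/H) = √(2 × 23,296 × 164 / 39.5) ≈ 439.82.
Cost at Q* = (D/Q*)S + (Q*/2)H = √(2DSH) ≈ $17,373.05.
Cost at Q = 800: (23,296/800)×164 + (800/2)×39.5 = $4,775.68 + $15,800.00 = $20,575.68.
Excess = $20,575.68 − $17,373.05 = $3,202.63.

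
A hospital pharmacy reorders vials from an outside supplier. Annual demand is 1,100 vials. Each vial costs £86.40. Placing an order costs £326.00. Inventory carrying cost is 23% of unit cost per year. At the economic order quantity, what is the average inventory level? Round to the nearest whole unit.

Average inventory ≈ 95 vials

Holding cost H = 0.23 × £86.40 = £19.8720 per unit per year.
Q* = √(2DS/H) = √(2 × 1,100 × 326 / 19.872) ≈ 189.98.
Average inventory = Q*/2 ≈ 189.98 / 2 = 94.988.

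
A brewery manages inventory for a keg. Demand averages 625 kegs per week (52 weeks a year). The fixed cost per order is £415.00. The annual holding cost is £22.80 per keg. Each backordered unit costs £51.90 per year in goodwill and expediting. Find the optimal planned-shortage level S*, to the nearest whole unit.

S* ≈ 398 kegs

Annual demand D = 625 × 52 = 32,500.
With planned backorders, Q* = √(2DS/H) · √((H+B)/B).
√(2DS/H) = √(2 × 32,500 × 415 / 22.8) = 1087.710.
√((H+B)/B) = √((22.8+51.9)/51.9) = 1.1997.
Q* ≈ 1304.938.
S* = Q* · H/(H+B) = 1304.938 × 22.8/74.7 ≈ 398.294.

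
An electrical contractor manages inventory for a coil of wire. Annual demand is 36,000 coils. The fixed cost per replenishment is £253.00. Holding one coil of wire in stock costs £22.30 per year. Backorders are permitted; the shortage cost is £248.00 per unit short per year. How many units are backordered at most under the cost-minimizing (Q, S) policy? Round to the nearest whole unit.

With planned backorders, Q* = √(2DS/H) · √((H+B)/B).
√(2DS/H) = √(2 × 36,000 × 253 / 22.3) = 903.804.
√((H+B)/B) = √((22.3+248)/248) = 1.0440.
Q* ≈ 943.564.
S* = Q* · H/(H+B) = 943.564 × 22.3/270.3 ≈ 77.845.

S* ≈ 78 coils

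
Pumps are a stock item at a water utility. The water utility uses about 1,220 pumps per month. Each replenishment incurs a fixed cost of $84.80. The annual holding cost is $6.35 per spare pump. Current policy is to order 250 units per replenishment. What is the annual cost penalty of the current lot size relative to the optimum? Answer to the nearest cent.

Extra cost ≈ $1,788.91 per year

Annual demand D = 1,220 × 12 = 14,640.
EOQ = √(2DS/H) = √(2 × 14,640 × 84.8 / 6.35) ≈ 625.31.
Cost at Q* = (D/Q*)S + (Q*/2)H = √(2DSH) ≈ $3,970.73.
Cost at Q = 250: (14,640/250)×84.8 + (250/2)×6.35 = $4,965.89 + $793.75 = $5,759.64.
Excess = $5,759.64 − $3,970.73 = $1,788.91.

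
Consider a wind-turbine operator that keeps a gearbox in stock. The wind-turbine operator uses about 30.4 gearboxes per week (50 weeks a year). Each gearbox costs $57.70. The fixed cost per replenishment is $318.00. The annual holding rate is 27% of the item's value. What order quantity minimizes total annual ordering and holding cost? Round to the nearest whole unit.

Annual demand D = 30.4 × 50 = 1,520.
Holding cost H = 0.27 × $57.70 = $15.5790 per unit per year.
EOQ = √(2DS / H) = √(2 × 1,520 × 318 / 15.579).
= √(966,720 / 15.579) = √62,052.7633 ≈ 249.104.

Q* ≈ 249 gearboxes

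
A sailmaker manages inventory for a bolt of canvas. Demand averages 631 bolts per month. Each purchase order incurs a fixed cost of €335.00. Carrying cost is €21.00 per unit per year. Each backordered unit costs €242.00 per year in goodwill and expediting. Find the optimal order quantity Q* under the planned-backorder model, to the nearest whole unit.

Annual demand D = 631 × 12 = 7,572.
With planned backorders, Q* = √(2DS/H) · √((H+B)/B).
√(2DS/H) = √(2 × 7,572 × 335 / 21) = 491.511.
√((H+B)/B) = √((21+242)/242) = 1.0425.
Q* ≈ 512.393.

Q* ≈ 512 bolts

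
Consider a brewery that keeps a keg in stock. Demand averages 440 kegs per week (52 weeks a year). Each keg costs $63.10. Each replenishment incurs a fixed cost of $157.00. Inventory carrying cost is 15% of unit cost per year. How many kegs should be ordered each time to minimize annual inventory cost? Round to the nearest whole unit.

Q* ≈ 871 kegs

Annual demand D = 440 × 52 = 22,880.
Holding cost H = 0.15 × $63.10 = $9.4650 per unit per year.
EOQ = √(2DS / H) = √(2 × 22,880 × 157 / 9.465).
= √(7,184,320 / 9.465) = √759,040.6762 ≈ 871.229.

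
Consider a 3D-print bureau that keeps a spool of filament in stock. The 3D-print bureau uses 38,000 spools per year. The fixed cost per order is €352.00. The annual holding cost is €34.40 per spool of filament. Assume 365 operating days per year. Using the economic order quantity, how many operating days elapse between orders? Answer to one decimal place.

EOQ = √(2DS/H) = √(2 × 38,000 × 352 / 34.4) ≈ 881.86.
Cycle time = Q*/D × 365 = 881.86 / 38,000 × 365 ≈ 8.470 days.

T ≈ 8.5 days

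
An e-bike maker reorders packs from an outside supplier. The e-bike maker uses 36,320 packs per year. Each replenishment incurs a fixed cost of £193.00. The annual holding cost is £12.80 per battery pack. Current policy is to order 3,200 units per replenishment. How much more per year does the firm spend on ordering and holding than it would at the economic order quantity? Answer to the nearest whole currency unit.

EOQ = √(2DS/H) = √(2 × 36,320 × 193 / 12.8) ≈ 1046.55.
Cost at Q* = (D/Q*)S + (Q*/2)H = √(2DSH) ≈ £13,395.89.
Cost at Q = 3,200: (36,320/3,200)×193 + (3,200/2)×12.8 = £2,190.55 + £20,480.00 = £22,670.55.
Excess = £22,670.55 − £13,395.89 = £9,274.66.

Extra cost ≈ £9,275 per year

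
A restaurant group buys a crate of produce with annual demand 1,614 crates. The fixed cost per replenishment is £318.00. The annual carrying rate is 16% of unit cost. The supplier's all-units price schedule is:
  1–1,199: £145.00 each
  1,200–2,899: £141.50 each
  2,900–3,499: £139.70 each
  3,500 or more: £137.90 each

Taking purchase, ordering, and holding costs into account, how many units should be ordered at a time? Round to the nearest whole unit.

Holding cost per unit per year at price C is H = 0.16·C.
Candidates are each tier's EOQ (if it falls in that tier) and each price-break quantity.
EOQ at £145.00 = 210.3 (feasible in tier 1): TC = 1,614×£145.00 + (1,614/210.3)×318 + (210.3/2)×0.16×£145.00 = £238,910.05.
EOQ at £141.50 = 212.9 < 1200, so use break Q=1200: TC = 1,614×£141.50 + (1,614/1200.0)×318 + (1200.0/2)×0.16×£141.50 = £242,392.71.
EOQ at £139.70 = 214.3 < 2900, so use break Q=2900: TC = 1,614×£139.70 + (1,614/2900.0)×318 + (2900.0/2)×0.16×£139.70 = £258,063.18.
EOQ at £137.90 = 215.7 < 3500, so use break Q=3500: TC = 1,614×£137.90 + (1,614/3500.0)×318 + (3500.0/2)×0.16×£137.90 = £261,329.24.
Lowest total cost is £238,910.05 at Q = 210.3.

Q* ≈ 210 crates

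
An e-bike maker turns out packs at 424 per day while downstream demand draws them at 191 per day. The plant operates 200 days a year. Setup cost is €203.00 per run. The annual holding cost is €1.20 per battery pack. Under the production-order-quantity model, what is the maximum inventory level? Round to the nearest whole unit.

Annual demand D = 191 × 200 = 38,200.
Production build-up factor (1 − d/p) = 1 − 191/424 = 0.5495.
Q* = √(2DS / (H(1 − d/p))) = √(2 × 38,200 × 203 / (1.2 × 0.5495)).
= √(15,509,200 / 0.6594) ≈ 4849.635.
Maximum inventory = Q*(1 − d/p) = 4849.635 × 0.5495 ≈ 2665.012.

I_max ≈ 2,665 packs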